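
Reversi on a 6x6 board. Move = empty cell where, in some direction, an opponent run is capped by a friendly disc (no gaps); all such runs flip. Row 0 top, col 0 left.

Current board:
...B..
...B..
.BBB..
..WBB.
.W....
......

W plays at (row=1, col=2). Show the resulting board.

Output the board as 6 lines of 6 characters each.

Answer: ...B..
..WB..
.BWB..
..WBB.
.W....
......

Derivation:
Place W at (1,2); scan 8 dirs for brackets.
Dir NW: first cell '.' (not opp) -> no flip
Dir N: first cell '.' (not opp) -> no flip
Dir NE: opp run (0,3), next=edge -> no flip
Dir W: first cell '.' (not opp) -> no flip
Dir E: opp run (1,3), next='.' -> no flip
Dir SW: opp run (2,1), next='.' -> no flip
Dir S: opp run (2,2) capped by W -> flip
Dir SE: opp run (2,3) (3,4), next='.' -> no flip
All flips: (2,2)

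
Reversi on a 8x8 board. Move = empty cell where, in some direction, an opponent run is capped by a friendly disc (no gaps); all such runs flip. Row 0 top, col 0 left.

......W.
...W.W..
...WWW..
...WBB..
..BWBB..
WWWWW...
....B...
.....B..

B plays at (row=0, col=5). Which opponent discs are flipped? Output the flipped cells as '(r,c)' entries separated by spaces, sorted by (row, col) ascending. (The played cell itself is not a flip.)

Dir NW: edge -> no flip
Dir N: edge -> no flip
Dir NE: edge -> no flip
Dir W: first cell '.' (not opp) -> no flip
Dir E: opp run (0,6), next='.' -> no flip
Dir SW: first cell '.' (not opp) -> no flip
Dir S: opp run (1,5) (2,5) capped by B -> flip
Dir SE: first cell '.' (not opp) -> no flip

Answer: (1,5) (2,5)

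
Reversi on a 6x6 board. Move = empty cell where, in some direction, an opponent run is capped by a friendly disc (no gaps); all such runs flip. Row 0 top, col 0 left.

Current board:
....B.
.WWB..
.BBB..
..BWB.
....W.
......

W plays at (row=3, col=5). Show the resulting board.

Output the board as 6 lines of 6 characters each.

Place W at (3,5); scan 8 dirs for brackets.
Dir NW: first cell '.' (not opp) -> no flip
Dir N: first cell '.' (not opp) -> no flip
Dir NE: edge -> no flip
Dir W: opp run (3,4) capped by W -> flip
Dir E: edge -> no flip
Dir SW: first cell 'W' (not opp) -> no flip
Dir S: first cell '.' (not opp) -> no flip
Dir SE: edge -> no flip
All flips: (3,4)

Answer: ....B.
.WWB..
.BBB..
..BWWW
....W.
......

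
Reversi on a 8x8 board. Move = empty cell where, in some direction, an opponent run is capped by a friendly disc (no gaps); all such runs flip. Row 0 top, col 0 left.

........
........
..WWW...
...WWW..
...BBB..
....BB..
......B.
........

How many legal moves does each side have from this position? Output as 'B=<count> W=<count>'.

Answer: B=6 W=6

Derivation:
-- B to move --
(1,1): flips 2 -> legal
(1,2): flips 2 -> legal
(1,3): flips 2 -> legal
(1,4): flips 2 -> legal
(1,5): no bracket -> illegal
(2,1): no bracket -> illegal
(2,5): flips 2 -> legal
(2,6): flips 1 -> legal
(3,1): no bracket -> illegal
(3,2): no bracket -> illegal
(3,6): no bracket -> illegal
(4,2): no bracket -> illegal
(4,6): no bracket -> illegal
B mobility = 6
-- W to move --
(3,2): no bracket -> illegal
(3,6): no bracket -> illegal
(4,2): no bracket -> illegal
(4,6): no bracket -> illegal
(5,2): flips 1 -> legal
(5,3): flips 2 -> legal
(5,6): flips 1 -> legal
(5,7): no bracket -> illegal
(6,3): no bracket -> illegal
(6,4): flips 2 -> legal
(6,5): flips 2 -> legal
(6,7): no bracket -> illegal
(7,5): no bracket -> illegal
(7,6): no bracket -> illegal
(7,7): flips 3 -> legal
W mobility = 6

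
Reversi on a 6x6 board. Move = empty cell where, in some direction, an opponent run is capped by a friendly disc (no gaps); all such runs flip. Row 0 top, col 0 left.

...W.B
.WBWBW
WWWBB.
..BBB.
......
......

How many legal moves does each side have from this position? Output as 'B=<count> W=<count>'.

-- B to move --
(0,0): flips 2 -> legal
(0,1): no bracket -> illegal
(0,2): flips 1 -> legal
(0,4): no bracket -> illegal
(1,0): flips 2 -> legal
(2,5): flips 1 -> legal
(3,0): flips 1 -> legal
(3,1): no bracket -> illegal
B mobility = 5
-- W to move --
(0,1): no bracket -> illegal
(0,2): flips 1 -> legal
(0,4): no bracket -> illegal
(2,5): flips 3 -> legal
(3,1): no bracket -> illegal
(3,5): flips 1 -> legal
(4,1): no bracket -> illegal
(4,2): flips 3 -> legal
(4,3): flips 3 -> legal
(4,4): flips 1 -> legal
(4,5): no bracket -> illegal
W mobility = 6

Answer: B=5 W=6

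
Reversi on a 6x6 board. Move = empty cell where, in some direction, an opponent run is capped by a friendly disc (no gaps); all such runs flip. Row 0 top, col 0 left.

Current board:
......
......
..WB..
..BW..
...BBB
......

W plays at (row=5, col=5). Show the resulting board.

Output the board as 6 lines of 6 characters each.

Answer: ......
......
..WB..
..BW..
...BWB
.....W

Derivation:
Place W at (5,5); scan 8 dirs for brackets.
Dir NW: opp run (4,4) capped by W -> flip
Dir N: opp run (4,5), next='.' -> no flip
Dir NE: edge -> no flip
Dir W: first cell '.' (not opp) -> no flip
Dir E: edge -> no flip
Dir SW: edge -> no flip
Dir S: edge -> no flip
Dir SE: edge -> no flip
All flips: (4,4)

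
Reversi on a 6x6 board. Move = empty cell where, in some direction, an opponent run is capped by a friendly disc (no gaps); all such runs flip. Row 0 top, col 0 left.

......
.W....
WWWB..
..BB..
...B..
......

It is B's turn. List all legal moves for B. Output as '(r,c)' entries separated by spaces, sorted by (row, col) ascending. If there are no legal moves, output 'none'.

(0,0): flips 2 -> legal
(0,1): no bracket -> illegal
(0,2): no bracket -> illegal
(1,0): flips 1 -> legal
(1,2): flips 1 -> legal
(1,3): no bracket -> illegal
(3,0): no bracket -> illegal
(3,1): no bracket -> illegal

Answer: (0,0) (1,0) (1,2)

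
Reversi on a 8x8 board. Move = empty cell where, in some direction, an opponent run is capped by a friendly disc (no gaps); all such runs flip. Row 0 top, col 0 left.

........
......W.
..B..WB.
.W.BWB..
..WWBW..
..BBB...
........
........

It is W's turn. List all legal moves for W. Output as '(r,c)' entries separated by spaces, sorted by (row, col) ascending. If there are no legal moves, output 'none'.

Answer: (1,3) (2,3) (2,4) (2,7) (3,2) (3,6) (6,1) (6,2) (6,3) (6,4) (6,5)

Derivation:
(1,1): no bracket -> illegal
(1,2): no bracket -> illegal
(1,3): flips 1 -> legal
(1,5): no bracket -> illegal
(1,7): no bracket -> illegal
(2,1): no bracket -> illegal
(2,3): flips 1 -> legal
(2,4): flips 1 -> legal
(2,7): flips 1 -> legal
(3,2): flips 1 -> legal
(3,6): flips 2 -> legal
(3,7): no bracket -> illegal
(4,1): no bracket -> illegal
(4,6): no bracket -> illegal
(5,1): no bracket -> illegal
(5,5): no bracket -> illegal
(6,1): flips 1 -> legal
(6,2): flips 1 -> legal
(6,3): flips 2 -> legal
(6,4): flips 3 -> legal
(6,5): flips 1 -> legal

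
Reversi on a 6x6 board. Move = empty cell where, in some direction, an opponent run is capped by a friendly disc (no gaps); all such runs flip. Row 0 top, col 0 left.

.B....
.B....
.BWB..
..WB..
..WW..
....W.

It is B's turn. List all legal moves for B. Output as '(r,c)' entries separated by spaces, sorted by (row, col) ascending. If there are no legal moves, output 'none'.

(1,2): no bracket -> illegal
(1,3): no bracket -> illegal
(3,1): flips 1 -> legal
(3,4): no bracket -> illegal
(4,1): flips 1 -> legal
(4,4): no bracket -> illegal
(4,5): no bracket -> illegal
(5,1): flips 1 -> legal
(5,2): no bracket -> illegal
(5,3): flips 1 -> legal
(5,5): no bracket -> illegal

Answer: (3,1) (4,1) (5,1) (5,3)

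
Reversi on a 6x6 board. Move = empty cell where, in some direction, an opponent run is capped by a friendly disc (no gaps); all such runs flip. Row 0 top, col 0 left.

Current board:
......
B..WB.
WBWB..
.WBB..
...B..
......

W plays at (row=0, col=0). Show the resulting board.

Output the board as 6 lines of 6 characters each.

Place W at (0,0); scan 8 dirs for brackets.
Dir NW: edge -> no flip
Dir N: edge -> no flip
Dir NE: edge -> no flip
Dir W: edge -> no flip
Dir E: first cell '.' (not opp) -> no flip
Dir SW: edge -> no flip
Dir S: opp run (1,0) capped by W -> flip
Dir SE: first cell '.' (not opp) -> no flip
All flips: (1,0)

Answer: W.....
W..WB.
WBWB..
.WBB..
...B..
......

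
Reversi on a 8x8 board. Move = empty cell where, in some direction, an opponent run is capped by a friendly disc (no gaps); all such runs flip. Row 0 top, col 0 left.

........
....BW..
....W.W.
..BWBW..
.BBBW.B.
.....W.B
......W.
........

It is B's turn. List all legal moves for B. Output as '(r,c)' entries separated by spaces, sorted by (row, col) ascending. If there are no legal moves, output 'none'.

Answer: (0,6) (1,3) (1,6) (2,3) (3,6) (4,5) (5,4) (6,4) (7,5)

Derivation:
(0,4): no bracket -> illegal
(0,5): no bracket -> illegal
(0,6): flips 3 -> legal
(1,3): flips 2 -> legal
(1,6): flips 1 -> legal
(1,7): no bracket -> illegal
(2,2): no bracket -> illegal
(2,3): flips 1 -> legal
(2,5): no bracket -> illegal
(2,7): no bracket -> illegal
(3,6): flips 1 -> legal
(3,7): no bracket -> illegal
(4,5): flips 1 -> legal
(5,3): no bracket -> illegal
(5,4): flips 1 -> legal
(5,6): no bracket -> illegal
(6,4): flips 1 -> legal
(6,5): no bracket -> illegal
(6,7): no bracket -> illegal
(7,5): flips 1 -> legal
(7,6): no bracket -> illegal
(7,7): no bracket -> illegal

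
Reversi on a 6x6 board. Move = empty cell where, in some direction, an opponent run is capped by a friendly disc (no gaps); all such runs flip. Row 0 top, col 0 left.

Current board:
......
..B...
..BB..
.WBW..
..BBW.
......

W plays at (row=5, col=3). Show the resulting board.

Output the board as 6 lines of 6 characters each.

Place W at (5,3); scan 8 dirs for brackets.
Dir NW: opp run (4,2) capped by W -> flip
Dir N: opp run (4,3) capped by W -> flip
Dir NE: first cell 'W' (not opp) -> no flip
Dir W: first cell '.' (not opp) -> no flip
Dir E: first cell '.' (not opp) -> no flip
Dir SW: edge -> no flip
Dir S: edge -> no flip
Dir SE: edge -> no flip
All flips: (4,2) (4,3)

Answer: ......
..B...
..BB..
.WBW..
..WWW.
...W..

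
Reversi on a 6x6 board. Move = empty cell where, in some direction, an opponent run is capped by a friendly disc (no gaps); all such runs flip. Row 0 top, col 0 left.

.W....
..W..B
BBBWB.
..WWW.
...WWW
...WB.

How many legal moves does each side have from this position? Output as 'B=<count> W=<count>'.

Answer: B=5 W=6

Derivation:
-- B to move --
(0,0): no bracket -> illegal
(0,2): flips 1 -> legal
(0,3): flips 1 -> legal
(1,0): no bracket -> illegal
(1,1): no bracket -> illegal
(1,3): no bracket -> illegal
(1,4): no bracket -> illegal
(2,5): no bracket -> illegal
(3,1): no bracket -> illegal
(3,5): no bracket -> illegal
(4,1): no bracket -> illegal
(4,2): flips 2 -> legal
(5,2): flips 1 -> legal
(5,5): flips 2 -> legal
B mobility = 5
-- W to move --
(0,4): no bracket -> illegal
(0,5): no bracket -> illegal
(1,0): flips 1 -> legal
(1,1): flips 1 -> legal
(1,3): no bracket -> illegal
(1,4): flips 1 -> legal
(2,5): flips 1 -> legal
(3,0): flips 1 -> legal
(3,1): no bracket -> illegal
(3,5): no bracket -> illegal
(5,5): flips 1 -> legal
W mobility = 6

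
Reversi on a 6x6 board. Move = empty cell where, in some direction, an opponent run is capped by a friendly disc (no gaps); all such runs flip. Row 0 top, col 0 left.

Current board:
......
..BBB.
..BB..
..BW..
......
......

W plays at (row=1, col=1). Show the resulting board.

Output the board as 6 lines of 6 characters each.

Answer: ......
.WBBB.
..WB..
..BW..
......
......

Derivation:
Place W at (1,1); scan 8 dirs for brackets.
Dir NW: first cell '.' (not opp) -> no flip
Dir N: first cell '.' (not opp) -> no flip
Dir NE: first cell '.' (not opp) -> no flip
Dir W: first cell '.' (not opp) -> no flip
Dir E: opp run (1,2) (1,3) (1,4), next='.' -> no flip
Dir SW: first cell '.' (not opp) -> no flip
Dir S: first cell '.' (not opp) -> no flip
Dir SE: opp run (2,2) capped by W -> flip
All flips: (2,2)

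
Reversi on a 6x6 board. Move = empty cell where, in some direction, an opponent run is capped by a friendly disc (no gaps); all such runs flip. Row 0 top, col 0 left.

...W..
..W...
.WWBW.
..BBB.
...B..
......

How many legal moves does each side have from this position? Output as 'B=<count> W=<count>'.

Answer: B=8 W=4

Derivation:
-- B to move --
(0,1): flips 1 -> legal
(0,2): flips 2 -> legal
(0,4): no bracket -> illegal
(1,0): flips 1 -> legal
(1,1): flips 1 -> legal
(1,3): no bracket -> illegal
(1,4): flips 1 -> legal
(1,5): flips 1 -> legal
(2,0): flips 2 -> legal
(2,5): flips 1 -> legal
(3,0): no bracket -> illegal
(3,1): no bracket -> illegal
(3,5): no bracket -> illegal
B mobility = 8
-- W to move --
(1,3): no bracket -> illegal
(1,4): no bracket -> illegal
(2,5): no bracket -> illegal
(3,1): no bracket -> illegal
(3,5): no bracket -> illegal
(4,1): no bracket -> illegal
(4,2): flips 2 -> legal
(4,4): flips 2 -> legal
(4,5): flips 2 -> legal
(5,2): no bracket -> illegal
(5,3): no bracket -> illegal
(5,4): flips 2 -> legal
W mobility = 4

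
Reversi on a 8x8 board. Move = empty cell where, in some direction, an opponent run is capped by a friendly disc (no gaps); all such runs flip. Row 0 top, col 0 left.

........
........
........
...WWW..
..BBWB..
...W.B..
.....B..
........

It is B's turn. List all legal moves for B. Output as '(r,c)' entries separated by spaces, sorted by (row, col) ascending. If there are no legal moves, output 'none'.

(2,2): flips 2 -> legal
(2,3): flips 2 -> legal
(2,4): flips 1 -> legal
(2,5): flips 2 -> legal
(2,6): no bracket -> illegal
(3,2): no bracket -> illegal
(3,6): no bracket -> illegal
(4,6): no bracket -> illegal
(5,2): no bracket -> illegal
(5,4): no bracket -> illegal
(6,2): no bracket -> illegal
(6,3): flips 1 -> legal
(6,4): flips 1 -> legal

Answer: (2,2) (2,3) (2,4) (2,5) (6,3) (6,4)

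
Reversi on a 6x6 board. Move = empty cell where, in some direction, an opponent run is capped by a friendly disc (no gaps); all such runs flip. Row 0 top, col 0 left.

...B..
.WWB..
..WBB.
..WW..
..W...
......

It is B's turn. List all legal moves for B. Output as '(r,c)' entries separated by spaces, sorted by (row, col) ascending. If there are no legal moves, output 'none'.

Answer: (0,1) (1,0) (2,1) (3,1) (4,1) (4,3) (5,1)

Derivation:
(0,0): no bracket -> illegal
(0,1): flips 1 -> legal
(0,2): no bracket -> illegal
(1,0): flips 2 -> legal
(2,0): no bracket -> illegal
(2,1): flips 2 -> legal
(3,1): flips 1 -> legal
(3,4): no bracket -> illegal
(4,1): flips 1 -> legal
(4,3): flips 1 -> legal
(4,4): no bracket -> illegal
(5,1): flips 2 -> legal
(5,2): no bracket -> illegal
(5,3): no bracket -> illegal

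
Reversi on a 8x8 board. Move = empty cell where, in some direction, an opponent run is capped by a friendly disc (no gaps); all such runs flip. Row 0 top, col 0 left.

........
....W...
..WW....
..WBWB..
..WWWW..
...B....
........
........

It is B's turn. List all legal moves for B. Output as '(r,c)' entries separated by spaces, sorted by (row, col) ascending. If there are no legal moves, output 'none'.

Answer: (1,1) (1,3) (3,1) (5,1) (5,5)

Derivation:
(0,3): no bracket -> illegal
(0,4): no bracket -> illegal
(0,5): no bracket -> illegal
(1,1): flips 1 -> legal
(1,2): no bracket -> illegal
(1,3): flips 1 -> legal
(1,5): no bracket -> illegal
(2,1): no bracket -> illegal
(2,4): no bracket -> illegal
(2,5): no bracket -> illegal
(3,1): flips 2 -> legal
(3,6): no bracket -> illegal
(4,1): no bracket -> illegal
(4,6): no bracket -> illegal
(5,1): flips 1 -> legal
(5,2): no bracket -> illegal
(5,4): no bracket -> illegal
(5,5): flips 2 -> legal
(5,6): no bracket -> illegal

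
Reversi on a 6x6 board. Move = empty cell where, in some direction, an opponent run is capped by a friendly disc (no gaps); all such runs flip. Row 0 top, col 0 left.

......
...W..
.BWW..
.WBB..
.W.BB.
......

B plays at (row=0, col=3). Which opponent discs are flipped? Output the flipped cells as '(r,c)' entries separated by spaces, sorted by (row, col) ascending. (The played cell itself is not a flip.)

Dir NW: edge -> no flip
Dir N: edge -> no flip
Dir NE: edge -> no flip
Dir W: first cell '.' (not opp) -> no flip
Dir E: first cell '.' (not opp) -> no flip
Dir SW: first cell '.' (not opp) -> no flip
Dir S: opp run (1,3) (2,3) capped by B -> flip
Dir SE: first cell '.' (not opp) -> no flip

Answer: (1,3) (2,3)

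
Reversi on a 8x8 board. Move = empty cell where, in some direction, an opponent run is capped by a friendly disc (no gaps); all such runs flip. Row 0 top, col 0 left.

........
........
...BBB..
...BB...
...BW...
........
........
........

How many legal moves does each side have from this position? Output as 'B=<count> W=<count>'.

-- B to move --
(3,5): no bracket -> illegal
(4,5): flips 1 -> legal
(5,3): no bracket -> illegal
(5,4): flips 1 -> legal
(5,5): flips 1 -> legal
B mobility = 3
-- W to move --
(1,2): no bracket -> illegal
(1,3): no bracket -> illegal
(1,4): flips 2 -> legal
(1,5): no bracket -> illegal
(1,6): no bracket -> illegal
(2,2): flips 1 -> legal
(2,6): no bracket -> illegal
(3,2): no bracket -> illegal
(3,5): no bracket -> illegal
(3,6): no bracket -> illegal
(4,2): flips 1 -> legal
(4,5): no bracket -> illegal
(5,2): no bracket -> illegal
(5,3): no bracket -> illegal
(5,4): no bracket -> illegal
W mobility = 3

Answer: B=3 W=3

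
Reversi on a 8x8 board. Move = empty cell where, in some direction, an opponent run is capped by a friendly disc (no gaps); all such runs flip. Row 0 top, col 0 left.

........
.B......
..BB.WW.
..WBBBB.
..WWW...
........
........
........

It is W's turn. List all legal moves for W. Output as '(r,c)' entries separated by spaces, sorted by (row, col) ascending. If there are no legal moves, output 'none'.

Answer: (0,0) (1,2) (1,3) (1,4) (2,4) (3,7) (4,5) (4,6) (4,7)

Derivation:
(0,0): flips 3 -> legal
(0,1): no bracket -> illegal
(0,2): no bracket -> illegal
(1,0): no bracket -> illegal
(1,2): flips 1 -> legal
(1,3): flips 2 -> legal
(1,4): flips 1 -> legal
(2,0): no bracket -> illegal
(2,1): no bracket -> illegal
(2,4): flips 2 -> legal
(2,7): no bracket -> illegal
(3,1): no bracket -> illegal
(3,7): flips 4 -> legal
(4,5): flips 1 -> legal
(4,6): flips 1 -> legal
(4,7): flips 1 -> legal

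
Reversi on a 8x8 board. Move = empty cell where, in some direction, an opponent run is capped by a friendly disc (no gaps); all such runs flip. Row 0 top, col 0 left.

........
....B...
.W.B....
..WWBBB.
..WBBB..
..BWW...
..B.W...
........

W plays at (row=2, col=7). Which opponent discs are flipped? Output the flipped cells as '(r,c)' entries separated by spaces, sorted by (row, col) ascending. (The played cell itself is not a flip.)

Dir NW: first cell '.' (not opp) -> no flip
Dir N: first cell '.' (not opp) -> no flip
Dir NE: edge -> no flip
Dir W: first cell '.' (not opp) -> no flip
Dir E: edge -> no flip
Dir SW: opp run (3,6) (4,5) capped by W -> flip
Dir S: first cell '.' (not opp) -> no flip
Dir SE: edge -> no flip

Answer: (3,6) (4,5)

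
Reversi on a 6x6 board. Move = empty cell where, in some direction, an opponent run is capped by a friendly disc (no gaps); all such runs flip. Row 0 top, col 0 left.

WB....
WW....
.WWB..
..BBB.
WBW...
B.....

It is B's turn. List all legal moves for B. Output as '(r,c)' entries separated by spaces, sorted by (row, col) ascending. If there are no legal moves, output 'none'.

(0,2): no bracket -> illegal
(1,2): flips 1 -> legal
(1,3): no bracket -> illegal
(2,0): flips 2 -> legal
(3,0): flips 1 -> legal
(3,1): flips 2 -> legal
(4,3): flips 1 -> legal
(5,1): flips 1 -> legal
(5,2): flips 1 -> legal
(5,3): no bracket -> illegal

Answer: (1,2) (2,0) (3,0) (3,1) (4,3) (5,1) (5,2)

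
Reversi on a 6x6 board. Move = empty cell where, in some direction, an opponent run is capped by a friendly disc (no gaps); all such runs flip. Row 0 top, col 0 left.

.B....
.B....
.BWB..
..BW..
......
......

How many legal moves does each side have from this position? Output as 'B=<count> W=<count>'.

Answer: B=4 W=6

Derivation:
-- B to move --
(1,2): flips 1 -> legal
(1,3): no bracket -> illegal
(2,4): no bracket -> illegal
(3,1): no bracket -> illegal
(3,4): flips 1 -> legal
(4,2): no bracket -> illegal
(4,3): flips 1 -> legal
(4,4): flips 2 -> legal
B mobility = 4
-- W to move --
(0,0): flips 1 -> legal
(0,2): no bracket -> illegal
(1,0): no bracket -> illegal
(1,2): no bracket -> illegal
(1,3): flips 1 -> legal
(1,4): no bracket -> illegal
(2,0): flips 1 -> legal
(2,4): flips 1 -> legal
(3,0): no bracket -> illegal
(3,1): flips 1 -> legal
(3,4): no bracket -> illegal
(4,1): no bracket -> illegal
(4,2): flips 1 -> legal
(4,3): no bracket -> illegal
W mobility = 6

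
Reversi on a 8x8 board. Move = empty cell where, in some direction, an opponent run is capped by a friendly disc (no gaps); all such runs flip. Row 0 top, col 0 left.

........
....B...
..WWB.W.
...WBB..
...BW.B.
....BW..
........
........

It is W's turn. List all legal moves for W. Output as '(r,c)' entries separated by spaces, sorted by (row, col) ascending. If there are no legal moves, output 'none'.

Answer: (0,4) (0,5) (1,5) (2,5) (3,6) (3,7) (4,2) (4,5) (5,3) (6,4)

Derivation:
(0,3): no bracket -> illegal
(0,4): flips 3 -> legal
(0,5): flips 1 -> legal
(1,3): no bracket -> illegal
(1,5): flips 1 -> legal
(2,5): flips 1 -> legal
(3,2): no bracket -> illegal
(3,6): flips 2 -> legal
(3,7): flips 1 -> legal
(4,2): flips 1 -> legal
(4,5): flips 1 -> legal
(4,7): no bracket -> illegal
(5,2): no bracket -> illegal
(5,3): flips 2 -> legal
(5,6): no bracket -> illegal
(5,7): no bracket -> illegal
(6,3): no bracket -> illegal
(6,4): flips 1 -> legal
(6,5): no bracket -> illegal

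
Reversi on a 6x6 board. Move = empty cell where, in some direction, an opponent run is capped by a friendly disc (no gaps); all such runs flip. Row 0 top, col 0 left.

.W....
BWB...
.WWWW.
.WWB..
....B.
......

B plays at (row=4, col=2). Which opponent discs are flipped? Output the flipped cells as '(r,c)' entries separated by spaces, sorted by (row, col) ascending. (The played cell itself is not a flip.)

Answer: (2,2) (3,2)

Derivation:
Dir NW: opp run (3,1), next='.' -> no flip
Dir N: opp run (3,2) (2,2) capped by B -> flip
Dir NE: first cell 'B' (not opp) -> no flip
Dir W: first cell '.' (not opp) -> no flip
Dir E: first cell '.' (not opp) -> no flip
Dir SW: first cell '.' (not opp) -> no flip
Dir S: first cell '.' (not opp) -> no flip
Dir SE: first cell '.' (not opp) -> no flip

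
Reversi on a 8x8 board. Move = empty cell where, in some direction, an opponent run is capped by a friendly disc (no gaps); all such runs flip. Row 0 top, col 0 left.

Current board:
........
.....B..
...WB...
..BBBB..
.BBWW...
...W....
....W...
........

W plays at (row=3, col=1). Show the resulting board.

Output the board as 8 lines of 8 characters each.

Place W at (3,1); scan 8 dirs for brackets.
Dir NW: first cell '.' (not opp) -> no flip
Dir N: first cell '.' (not opp) -> no flip
Dir NE: first cell '.' (not opp) -> no flip
Dir W: first cell '.' (not opp) -> no flip
Dir E: opp run (3,2) (3,3) (3,4) (3,5), next='.' -> no flip
Dir SW: first cell '.' (not opp) -> no flip
Dir S: opp run (4,1), next='.' -> no flip
Dir SE: opp run (4,2) capped by W -> flip
All flips: (4,2)

Answer: ........
.....B..
...WB...
.WBBBB..
.BWWW...
...W....
....W...
........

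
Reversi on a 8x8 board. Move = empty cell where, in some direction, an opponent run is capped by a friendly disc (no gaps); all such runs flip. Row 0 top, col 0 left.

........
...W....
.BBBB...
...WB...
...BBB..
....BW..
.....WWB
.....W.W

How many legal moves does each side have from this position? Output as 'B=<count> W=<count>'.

-- B to move --
(0,2): flips 1 -> legal
(0,3): flips 1 -> legal
(0,4): flips 1 -> legal
(1,2): no bracket -> illegal
(1,4): no bracket -> illegal
(3,2): flips 1 -> legal
(4,2): flips 1 -> legal
(4,6): no bracket -> illegal
(5,6): flips 1 -> legal
(5,7): no bracket -> illegal
(6,4): flips 2 -> legal
(7,4): no bracket -> illegal
(7,6): flips 1 -> legal
B mobility = 8
-- W to move --
(1,0): no bracket -> illegal
(1,1): flips 1 -> legal
(1,2): no bracket -> illegal
(1,4): no bracket -> illegal
(1,5): flips 1 -> legal
(2,0): no bracket -> illegal
(2,5): no bracket -> illegal
(3,0): no bracket -> illegal
(3,1): flips 1 -> legal
(3,2): flips 2 -> legal
(3,5): flips 3 -> legal
(3,6): no bracket -> illegal
(4,2): no bracket -> illegal
(4,6): no bracket -> illegal
(5,2): no bracket -> illegal
(5,3): flips 2 -> legal
(5,6): no bracket -> illegal
(5,7): flips 1 -> legal
(6,3): no bracket -> illegal
(6,4): no bracket -> illegal
(7,6): no bracket -> illegal
W mobility = 7

Answer: B=8 W=7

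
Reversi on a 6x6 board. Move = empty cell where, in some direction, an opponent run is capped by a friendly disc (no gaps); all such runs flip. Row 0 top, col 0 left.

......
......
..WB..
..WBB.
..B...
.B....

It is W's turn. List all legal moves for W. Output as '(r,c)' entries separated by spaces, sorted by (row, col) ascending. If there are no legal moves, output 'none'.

Answer: (1,4) (2,4) (3,5) (4,4) (5,2)

Derivation:
(1,2): no bracket -> illegal
(1,3): no bracket -> illegal
(1,4): flips 1 -> legal
(2,4): flips 1 -> legal
(2,5): no bracket -> illegal
(3,1): no bracket -> illegal
(3,5): flips 2 -> legal
(4,0): no bracket -> illegal
(4,1): no bracket -> illegal
(4,3): no bracket -> illegal
(4,4): flips 1 -> legal
(4,5): no bracket -> illegal
(5,0): no bracket -> illegal
(5,2): flips 1 -> legal
(5,3): no bracket -> illegal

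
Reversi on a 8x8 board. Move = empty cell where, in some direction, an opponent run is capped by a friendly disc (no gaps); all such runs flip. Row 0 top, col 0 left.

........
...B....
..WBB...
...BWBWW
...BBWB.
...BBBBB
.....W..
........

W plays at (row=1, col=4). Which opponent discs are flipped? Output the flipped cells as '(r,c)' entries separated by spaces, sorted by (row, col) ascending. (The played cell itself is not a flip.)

Answer: (2,4)

Derivation:
Dir NW: first cell '.' (not opp) -> no flip
Dir N: first cell '.' (not opp) -> no flip
Dir NE: first cell '.' (not opp) -> no flip
Dir W: opp run (1,3), next='.' -> no flip
Dir E: first cell '.' (not opp) -> no flip
Dir SW: opp run (2,3), next='.' -> no flip
Dir S: opp run (2,4) capped by W -> flip
Dir SE: first cell '.' (not opp) -> no flip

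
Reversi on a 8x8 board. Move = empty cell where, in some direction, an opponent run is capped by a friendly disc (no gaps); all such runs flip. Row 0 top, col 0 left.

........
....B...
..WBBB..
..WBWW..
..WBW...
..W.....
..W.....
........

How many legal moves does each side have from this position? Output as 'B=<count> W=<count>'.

-- B to move --
(1,1): flips 1 -> legal
(1,2): no bracket -> illegal
(1,3): no bracket -> illegal
(2,1): flips 2 -> legal
(2,6): no bracket -> illegal
(3,1): flips 1 -> legal
(3,6): flips 2 -> legal
(4,1): flips 2 -> legal
(4,5): flips 3 -> legal
(4,6): flips 1 -> legal
(5,1): flips 1 -> legal
(5,3): no bracket -> illegal
(5,4): flips 2 -> legal
(5,5): flips 1 -> legal
(6,1): flips 1 -> legal
(6,3): no bracket -> illegal
(7,1): no bracket -> illegal
(7,2): no bracket -> illegal
(7,3): no bracket -> illegal
B mobility = 11
-- W to move --
(0,3): no bracket -> illegal
(0,4): flips 2 -> legal
(0,5): flips 2 -> legal
(1,2): flips 1 -> legal
(1,3): flips 1 -> legal
(1,5): flips 3 -> legal
(1,6): flips 1 -> legal
(2,6): flips 3 -> legal
(3,6): no bracket -> illegal
(5,3): no bracket -> illegal
(5,4): flips 1 -> legal
W mobility = 8

Answer: B=11 W=8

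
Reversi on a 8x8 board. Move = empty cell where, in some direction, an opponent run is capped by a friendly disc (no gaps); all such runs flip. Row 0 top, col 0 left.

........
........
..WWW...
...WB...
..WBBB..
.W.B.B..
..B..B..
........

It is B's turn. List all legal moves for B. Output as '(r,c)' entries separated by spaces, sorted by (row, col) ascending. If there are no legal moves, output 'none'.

(1,1): flips 2 -> legal
(1,2): flips 1 -> legal
(1,3): flips 2 -> legal
(1,4): flips 1 -> legal
(1,5): no bracket -> illegal
(2,1): no bracket -> illegal
(2,5): no bracket -> illegal
(3,1): flips 1 -> legal
(3,2): flips 1 -> legal
(3,5): no bracket -> illegal
(4,0): flips 1 -> legal
(4,1): flips 1 -> legal
(5,0): no bracket -> illegal
(5,2): no bracket -> illegal
(6,0): no bracket -> illegal
(6,1): no bracket -> illegal

Answer: (1,1) (1,2) (1,3) (1,4) (3,1) (3,2) (4,0) (4,1)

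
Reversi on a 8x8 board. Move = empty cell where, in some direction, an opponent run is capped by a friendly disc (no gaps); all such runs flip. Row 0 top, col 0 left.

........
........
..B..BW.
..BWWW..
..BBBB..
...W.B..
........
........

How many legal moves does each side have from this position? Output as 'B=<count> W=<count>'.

-- B to move --
(1,5): no bracket -> illegal
(1,6): no bracket -> illegal
(1,7): flips 2 -> legal
(2,3): flips 2 -> legal
(2,4): flips 2 -> legal
(2,7): flips 1 -> legal
(3,6): flips 3 -> legal
(3,7): no bracket -> illegal
(4,6): no bracket -> illegal
(5,2): no bracket -> illegal
(5,4): no bracket -> illegal
(6,2): flips 1 -> legal
(6,3): flips 1 -> legal
(6,4): flips 1 -> legal
B mobility = 8
-- W to move --
(1,1): flips 1 -> legal
(1,2): no bracket -> illegal
(1,3): no bracket -> illegal
(1,4): no bracket -> illegal
(1,5): flips 1 -> legal
(1,6): flips 1 -> legal
(2,1): no bracket -> illegal
(2,3): no bracket -> illegal
(2,4): flips 1 -> legal
(3,1): flips 2 -> legal
(3,6): no bracket -> illegal
(4,1): no bracket -> illegal
(4,6): no bracket -> illegal
(5,1): flips 1 -> legal
(5,2): flips 1 -> legal
(5,4): flips 1 -> legal
(5,6): flips 1 -> legal
(6,4): no bracket -> illegal
(6,5): flips 2 -> legal
(6,6): flips 2 -> legal
W mobility = 11

Answer: B=8 W=11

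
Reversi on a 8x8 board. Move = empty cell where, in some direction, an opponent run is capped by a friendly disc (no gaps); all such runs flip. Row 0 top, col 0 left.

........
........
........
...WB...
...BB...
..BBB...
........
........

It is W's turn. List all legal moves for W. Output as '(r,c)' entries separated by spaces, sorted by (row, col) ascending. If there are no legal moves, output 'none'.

(2,3): no bracket -> illegal
(2,4): no bracket -> illegal
(2,5): no bracket -> illegal
(3,2): no bracket -> illegal
(3,5): flips 1 -> legal
(4,1): no bracket -> illegal
(4,2): no bracket -> illegal
(4,5): no bracket -> illegal
(5,1): no bracket -> illegal
(5,5): flips 1 -> legal
(6,1): no bracket -> illegal
(6,2): no bracket -> illegal
(6,3): flips 2 -> legal
(6,4): no bracket -> illegal
(6,5): no bracket -> illegal

Answer: (3,5) (5,5) (6,3)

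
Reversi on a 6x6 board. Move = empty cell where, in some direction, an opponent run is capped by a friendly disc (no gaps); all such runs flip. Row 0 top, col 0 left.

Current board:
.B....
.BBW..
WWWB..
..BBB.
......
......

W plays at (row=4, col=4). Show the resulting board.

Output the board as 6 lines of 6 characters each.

Place W at (4,4); scan 8 dirs for brackets.
Dir NW: opp run (3,3) capped by W -> flip
Dir N: opp run (3,4), next='.' -> no flip
Dir NE: first cell '.' (not opp) -> no flip
Dir W: first cell '.' (not opp) -> no flip
Dir E: first cell '.' (not opp) -> no flip
Dir SW: first cell '.' (not opp) -> no flip
Dir S: first cell '.' (not opp) -> no flip
Dir SE: first cell '.' (not opp) -> no flip
All flips: (3,3)

Answer: .B....
.BBW..
WWWB..
..BWB.
....W.
......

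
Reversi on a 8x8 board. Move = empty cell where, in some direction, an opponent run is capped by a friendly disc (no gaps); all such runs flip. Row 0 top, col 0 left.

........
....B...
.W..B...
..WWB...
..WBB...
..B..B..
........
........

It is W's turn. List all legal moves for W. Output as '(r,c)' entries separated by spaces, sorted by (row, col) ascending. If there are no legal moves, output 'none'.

(0,3): no bracket -> illegal
(0,4): no bracket -> illegal
(0,5): no bracket -> illegal
(1,3): no bracket -> illegal
(1,5): flips 1 -> legal
(2,3): no bracket -> illegal
(2,5): no bracket -> illegal
(3,5): flips 1 -> legal
(4,1): no bracket -> illegal
(4,5): flips 2 -> legal
(4,6): no bracket -> illegal
(5,1): no bracket -> illegal
(5,3): flips 1 -> legal
(5,4): flips 1 -> legal
(5,6): no bracket -> illegal
(6,1): no bracket -> illegal
(6,2): flips 1 -> legal
(6,3): no bracket -> illegal
(6,4): no bracket -> illegal
(6,5): no bracket -> illegal
(6,6): flips 2 -> legal

Answer: (1,5) (3,5) (4,5) (5,3) (5,4) (6,2) (6,6)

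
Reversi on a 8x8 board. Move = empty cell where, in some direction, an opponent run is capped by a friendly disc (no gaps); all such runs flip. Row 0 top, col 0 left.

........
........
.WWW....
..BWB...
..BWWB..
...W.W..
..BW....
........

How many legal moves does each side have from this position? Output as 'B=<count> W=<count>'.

-- B to move --
(1,0): flips 1 -> legal
(1,1): no bracket -> illegal
(1,2): flips 2 -> legal
(1,3): no bracket -> illegal
(1,4): flips 1 -> legal
(2,0): no bracket -> illegal
(2,4): flips 1 -> legal
(3,0): no bracket -> illegal
(3,1): no bracket -> illegal
(3,5): flips 2 -> legal
(4,6): no bracket -> illegal
(5,2): flips 1 -> legal
(5,4): flips 2 -> legal
(5,6): no bracket -> illegal
(6,4): flips 2 -> legal
(6,5): flips 1 -> legal
(6,6): no bracket -> illegal
(7,2): no bracket -> illegal
(7,3): no bracket -> illegal
(7,4): no bracket -> illegal
B mobility = 9
-- W to move --
(2,4): flips 1 -> legal
(2,5): flips 1 -> legal
(3,1): flips 2 -> legal
(3,5): flips 2 -> legal
(3,6): no bracket -> illegal
(4,1): flips 2 -> legal
(4,6): flips 1 -> legal
(5,1): flips 1 -> legal
(5,2): flips 2 -> legal
(5,4): no bracket -> illegal
(5,6): flips 2 -> legal
(6,1): flips 1 -> legal
(7,1): flips 1 -> legal
(7,2): no bracket -> illegal
(7,3): no bracket -> illegal
W mobility = 11

Answer: B=9 W=11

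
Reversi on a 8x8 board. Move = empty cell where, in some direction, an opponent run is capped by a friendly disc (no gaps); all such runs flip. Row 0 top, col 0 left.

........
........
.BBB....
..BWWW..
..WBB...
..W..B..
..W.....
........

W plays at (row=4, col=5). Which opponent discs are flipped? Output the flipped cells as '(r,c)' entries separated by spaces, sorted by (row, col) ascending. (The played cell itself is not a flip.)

Dir NW: first cell 'W' (not opp) -> no flip
Dir N: first cell 'W' (not opp) -> no flip
Dir NE: first cell '.' (not opp) -> no flip
Dir W: opp run (4,4) (4,3) capped by W -> flip
Dir E: first cell '.' (not opp) -> no flip
Dir SW: first cell '.' (not opp) -> no flip
Dir S: opp run (5,5), next='.' -> no flip
Dir SE: first cell '.' (not opp) -> no flip

Answer: (4,3) (4,4)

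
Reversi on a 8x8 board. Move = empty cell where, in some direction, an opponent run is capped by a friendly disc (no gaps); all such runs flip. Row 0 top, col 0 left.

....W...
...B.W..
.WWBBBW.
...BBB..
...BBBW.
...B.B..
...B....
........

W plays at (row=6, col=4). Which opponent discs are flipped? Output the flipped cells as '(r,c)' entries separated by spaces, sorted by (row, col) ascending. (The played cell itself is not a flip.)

Dir NW: opp run (5,3), next='.' -> no flip
Dir N: first cell '.' (not opp) -> no flip
Dir NE: opp run (5,5) capped by W -> flip
Dir W: opp run (6,3), next='.' -> no flip
Dir E: first cell '.' (not opp) -> no flip
Dir SW: first cell '.' (not opp) -> no flip
Dir S: first cell '.' (not opp) -> no flip
Dir SE: first cell '.' (not opp) -> no flip

Answer: (5,5)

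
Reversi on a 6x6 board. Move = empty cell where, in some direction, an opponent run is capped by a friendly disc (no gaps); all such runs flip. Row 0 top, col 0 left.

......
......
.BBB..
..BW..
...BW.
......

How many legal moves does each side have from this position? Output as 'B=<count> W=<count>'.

Answer: B=3 W=5

Derivation:
-- B to move --
(2,4): no bracket -> illegal
(3,4): flips 1 -> legal
(3,5): no bracket -> illegal
(4,2): no bracket -> illegal
(4,5): flips 1 -> legal
(5,3): no bracket -> illegal
(5,4): no bracket -> illegal
(5,5): flips 2 -> legal
B mobility = 3
-- W to move --
(1,0): no bracket -> illegal
(1,1): flips 1 -> legal
(1,2): no bracket -> illegal
(1,3): flips 1 -> legal
(1,4): no bracket -> illegal
(2,0): no bracket -> illegal
(2,4): no bracket -> illegal
(3,0): no bracket -> illegal
(3,1): flips 1 -> legal
(3,4): no bracket -> illegal
(4,1): no bracket -> illegal
(4,2): flips 1 -> legal
(5,2): no bracket -> illegal
(5,3): flips 1 -> legal
(5,4): no bracket -> illegal
W mobility = 5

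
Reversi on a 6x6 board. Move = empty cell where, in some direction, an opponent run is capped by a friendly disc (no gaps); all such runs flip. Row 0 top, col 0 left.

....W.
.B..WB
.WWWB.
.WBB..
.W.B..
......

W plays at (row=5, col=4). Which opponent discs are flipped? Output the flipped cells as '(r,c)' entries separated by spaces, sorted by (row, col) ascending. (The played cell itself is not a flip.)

Answer: (3,2) (4,3)

Derivation:
Dir NW: opp run (4,3) (3,2) capped by W -> flip
Dir N: first cell '.' (not opp) -> no flip
Dir NE: first cell '.' (not opp) -> no flip
Dir W: first cell '.' (not opp) -> no flip
Dir E: first cell '.' (not opp) -> no flip
Dir SW: edge -> no flip
Dir S: edge -> no flip
Dir SE: edge -> no flip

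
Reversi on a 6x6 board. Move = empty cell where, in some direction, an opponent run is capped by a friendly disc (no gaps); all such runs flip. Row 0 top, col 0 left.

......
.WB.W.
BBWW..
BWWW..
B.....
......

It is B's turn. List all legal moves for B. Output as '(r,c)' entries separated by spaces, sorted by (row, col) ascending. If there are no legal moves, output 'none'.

Answer: (0,1) (0,2) (1,0) (1,3) (2,4) (3,4) (4,1) (4,2) (4,3)

Derivation:
(0,0): no bracket -> illegal
(0,1): flips 1 -> legal
(0,2): flips 1 -> legal
(0,3): no bracket -> illegal
(0,4): no bracket -> illegal
(0,5): no bracket -> illegal
(1,0): flips 1 -> legal
(1,3): flips 2 -> legal
(1,5): no bracket -> illegal
(2,4): flips 2 -> legal
(2,5): no bracket -> illegal
(3,4): flips 4 -> legal
(4,1): flips 1 -> legal
(4,2): flips 3 -> legal
(4,3): flips 1 -> legal
(4,4): no bracket -> illegal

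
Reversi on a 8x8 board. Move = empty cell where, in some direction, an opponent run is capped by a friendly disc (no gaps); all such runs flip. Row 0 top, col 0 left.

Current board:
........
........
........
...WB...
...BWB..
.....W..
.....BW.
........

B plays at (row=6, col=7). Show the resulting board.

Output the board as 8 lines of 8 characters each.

Place B at (6,7); scan 8 dirs for brackets.
Dir NW: first cell '.' (not opp) -> no flip
Dir N: first cell '.' (not opp) -> no flip
Dir NE: edge -> no flip
Dir W: opp run (6,6) capped by B -> flip
Dir E: edge -> no flip
Dir SW: first cell '.' (not opp) -> no flip
Dir S: first cell '.' (not opp) -> no flip
Dir SE: edge -> no flip
All flips: (6,6)

Answer: ........
........
........
...WB...
...BWB..
.....W..
.....BBB
........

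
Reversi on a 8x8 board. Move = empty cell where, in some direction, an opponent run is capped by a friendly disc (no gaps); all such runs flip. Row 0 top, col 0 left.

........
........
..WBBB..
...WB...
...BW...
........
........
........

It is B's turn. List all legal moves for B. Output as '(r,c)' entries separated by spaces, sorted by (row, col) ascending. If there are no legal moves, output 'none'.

Answer: (2,1) (3,2) (4,2) (4,5) (5,4)

Derivation:
(1,1): no bracket -> illegal
(1,2): no bracket -> illegal
(1,3): no bracket -> illegal
(2,1): flips 1 -> legal
(3,1): no bracket -> illegal
(3,2): flips 1 -> legal
(3,5): no bracket -> illegal
(4,2): flips 1 -> legal
(4,5): flips 1 -> legal
(5,3): no bracket -> illegal
(5,4): flips 1 -> legal
(5,5): no bracket -> illegal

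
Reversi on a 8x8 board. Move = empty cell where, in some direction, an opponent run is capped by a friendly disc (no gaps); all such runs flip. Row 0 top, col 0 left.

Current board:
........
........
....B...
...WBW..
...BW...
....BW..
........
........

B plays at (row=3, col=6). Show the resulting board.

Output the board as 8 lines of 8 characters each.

Answer: ........
........
....B...
...WBBB.
...BW...
....BW..
........
........

Derivation:
Place B at (3,6); scan 8 dirs for brackets.
Dir NW: first cell '.' (not opp) -> no flip
Dir N: first cell '.' (not opp) -> no flip
Dir NE: first cell '.' (not opp) -> no flip
Dir W: opp run (3,5) capped by B -> flip
Dir E: first cell '.' (not opp) -> no flip
Dir SW: first cell '.' (not opp) -> no flip
Dir S: first cell '.' (not opp) -> no flip
Dir SE: first cell '.' (not opp) -> no flip
All flips: (3,5)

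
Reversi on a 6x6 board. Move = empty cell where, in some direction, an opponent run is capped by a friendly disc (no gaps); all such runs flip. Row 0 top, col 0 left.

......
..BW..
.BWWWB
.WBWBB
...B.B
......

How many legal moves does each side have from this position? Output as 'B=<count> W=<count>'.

-- B to move --
(0,2): flips 2 -> legal
(0,3): flips 3 -> legal
(0,4): no bracket -> illegal
(1,1): no bracket -> illegal
(1,4): flips 3 -> legal
(1,5): no bracket -> illegal
(2,0): no bracket -> illegal
(3,0): flips 1 -> legal
(4,0): no bracket -> illegal
(4,1): flips 1 -> legal
(4,2): no bracket -> illegal
(4,4): no bracket -> illegal
B mobility = 5
-- W to move --
(0,1): flips 1 -> legal
(0,2): flips 1 -> legal
(0,3): no bracket -> illegal
(1,0): no bracket -> illegal
(1,1): flips 2 -> legal
(1,4): no bracket -> illegal
(1,5): no bracket -> illegal
(2,0): flips 1 -> legal
(3,0): no bracket -> illegal
(4,1): flips 1 -> legal
(4,2): flips 1 -> legal
(4,4): flips 1 -> legal
(5,2): no bracket -> illegal
(5,3): flips 1 -> legal
(5,4): no bracket -> illegal
(5,5): no bracket -> illegal
W mobility = 8

Answer: B=5 W=8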